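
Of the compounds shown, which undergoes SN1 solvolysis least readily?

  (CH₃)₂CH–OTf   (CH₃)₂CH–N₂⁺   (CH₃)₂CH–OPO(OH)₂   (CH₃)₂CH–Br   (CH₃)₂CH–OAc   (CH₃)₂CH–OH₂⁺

(CH₃)₂CH–OAc

With the same alkyl group throughout, only the leaving group differentiates the rates.
A good leaving group is a weak base: the lower the pKₐ of its conjugate acid, the more readily it departs.
(CH₃)₂CH–N₂⁺ loses N₂: no meaningful conjugate acid; N₂ departs as an exceptionally stable neutral molecule
(CH₃)₂CH–OTf loses OTf⁻: pKₐ(CF₃SO₃H (triflic acid)) ≈ -14
(CH₃)₂CH–Br loses Br⁻: pKₐ(HBr) ≈ -9
(CH₃)₂CH–OH₂⁺ loses H₂O: pKₐ(H₃O⁺) ≈ -1.7
(CH₃)₂CH–OPO(OH)₂ loses H₂PO₄⁻: pKₐ(H₃PO₄) ≈ 2.1
(CH₃)₂CH–OAc loses AcO⁻: pKₐ(CH₃COOH) ≈ 4.8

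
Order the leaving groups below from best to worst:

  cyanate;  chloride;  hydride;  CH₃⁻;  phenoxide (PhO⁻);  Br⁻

Rank by basicity of the departing species: weakest base leaves most easily.
Br⁻: pKₐ(HBr) ≈ -9
chloride: pKₐ(HCl) ≈ -7
cyanate: pKₐ(HOCN) ≈ 3.5
phenoxide (PhO⁻): pKₐ(C₆H₅OH (phenol)) ≈ 10
hydride: pKₐ(H₂) ≈ 36
CH₃⁻: pKₐ(CH₄) ≈ 48

Br⁻ > chloride > cyanate > phenoxide (PhO⁻) > hydride > CH₃⁻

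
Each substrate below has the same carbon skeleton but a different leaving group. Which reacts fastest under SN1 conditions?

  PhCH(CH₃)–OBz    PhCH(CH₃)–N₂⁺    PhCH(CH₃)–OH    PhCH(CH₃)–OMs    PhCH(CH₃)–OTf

PhCH(CH₃)–N₂⁺

With the same alkyl group throughout, only the leaving group differentiates the rates.
Rank by basicity of the departing species: weakest base leaves most easily.
PhCH(CH₃)–N₂⁺ loses N₂: no meaningful conjugate acid; N₂ departs as an exceptionally stable neutral molecule
PhCH(CH₃)–OTf loses OTf⁻: pKₐ(CF₃SO₃H (triflic acid)) ≈ -14
PhCH(CH₃)–OMs loses OMs⁻: pKₐ(CH₃SO₃H (MsOH)) ≈ -1.9
PhCH(CH₃)–OBz loses PhCOO⁻: pKₐ(C₆H₅COOH) ≈ 4.2
PhCH(CH₃)–OH loses OH⁻: pKₐ(H₂O) ≈ 15.7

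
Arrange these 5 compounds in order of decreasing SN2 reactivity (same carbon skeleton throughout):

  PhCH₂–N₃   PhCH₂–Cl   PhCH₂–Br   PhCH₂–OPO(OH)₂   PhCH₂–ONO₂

PhCH₂–Br > PhCH₂–Cl > PhCH₂–ONO₂ > PhCH₂–OPO(OH)₂ > PhCH₂–N₃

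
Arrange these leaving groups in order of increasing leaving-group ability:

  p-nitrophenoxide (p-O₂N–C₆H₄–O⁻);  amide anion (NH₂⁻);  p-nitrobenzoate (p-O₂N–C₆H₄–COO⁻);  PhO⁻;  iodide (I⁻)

amide anion (NH₂⁻) < PhO⁻ < p-nitrophenoxide (p-O₂N–C₆H₄–O⁻) < p-nitrobenzoate (p-O₂N–C₆H₄–COO⁻) < iodide (I⁻)

The more stable X⁻ (or X) is on its own — i.e. the weaker a base it is — the better a leaving group it makes.
iodide (I⁻): pKₐ(HI) ≈ -10 — large, highly polarisable; very weak base
p-nitrobenzoate (p-O₂N–C₆H₄–COO⁻): pKₐ(p-nitrobenzoic acid) ≈ 3.4 — electron-withdrawing nitro group stabilises the carboxylate
p-nitrophenoxide (p-O₂N–C₆H₄–O⁻): pKₐ(p-nitrophenol) ≈ 7.2 — nitro group delocalises the charge; the classic chromogenic LG
PhO⁻: pKₐ(C₆H₅OH (phenol)) ≈ 10 — resonance into the ring helps, but still a poor LG
amide anion (NH₂⁻): pKₐ(NH₃) ≈ 38
Listed from poorest to best leaving group as asked.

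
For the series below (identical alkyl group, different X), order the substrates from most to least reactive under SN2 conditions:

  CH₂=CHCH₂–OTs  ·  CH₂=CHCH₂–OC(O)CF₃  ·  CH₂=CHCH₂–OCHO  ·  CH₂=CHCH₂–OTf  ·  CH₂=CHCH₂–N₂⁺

Identical carbon frameworks mean the comparison reduces to leaving-group quality.
The more stable X⁻ (or X) is on its own — i.e. the weaker a base it is — the better a leaving group it makes.
CH₂=CHCH₂–N₂⁺ loses N₂: no meaningful conjugate acid; N₂ departs as an exceptionally stable neutral molecule
CH₂=CHCH₂–OTf loses OTf⁻: pKₐ(CF₃SO₃H (triflic acid)) ≈ -14
CH₂=CHCH₂–OTs loses OTs⁻: pKₐ(p-CH₃C₆H₄SO₃H (TsOH)) ≈ -2.8
CH₂=CHCH₂–OC(O)CF₃ loses CF₃COO⁻: pKₐ(CF₃COOH) ≈ 0.2
CH₂=CHCH₂–OCHO loses HCOO⁻: pKₐ(HCOOH) ≈ 3.8

CH₂=CHCH₂–N₂⁺ > CH₂=CHCH₂–OTf > CH₂=CHCH₂–OTs > CH₂=CHCH₂–OC(O)CF₃ > CH₂=CHCH₂–OCHO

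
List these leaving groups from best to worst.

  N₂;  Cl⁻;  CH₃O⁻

N₂: no meaningful conjugate acid; N₂ departs as an exceptionally stable neutral molecule
Cl⁻: pKₐ(HCl) ≈ -7 — moderately weak base
CH₃O⁻: pKₐ(CH₃OH) ≈ 15.5 — strong base; alkoxides do not leave unassisted

N₂ > Cl⁻ > CH₃O⁻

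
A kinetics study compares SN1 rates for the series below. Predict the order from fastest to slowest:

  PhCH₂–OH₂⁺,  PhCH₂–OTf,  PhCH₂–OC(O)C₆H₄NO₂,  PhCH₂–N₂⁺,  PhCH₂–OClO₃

With the same alkyl group throughout, only the leaving group differentiates the rates.
Leaving-group ability tracks the stability of the departed species; conjugate-acid pKₐ is the usual yardstick (lower pKₐ → better LG).
PhCH₂–N₂⁺ loses N₂: no meaningful conjugate acid; N₂ departs as an exceptionally stable neutral molecule
PhCH₂–OTf loses OTf⁻: pKₐ(CF₃SO₃H (triflic acid)) ≈ -14
PhCH₂–OClO₃ loses ClO₄⁻: pKₐ(HClO₄) ≈ -10
PhCH₂–OH₂⁺ loses H₂O: pKₐ(H₃O⁺) ≈ -1.7
PhCH₂–OC(O)C₆H₄NO₂ loses p-O₂N–C₆H₄–COO⁻: pKₐ(p-nitrobenzoic acid) ≈ 3.4

PhCH₂–N₂⁺ > PhCH₂–OTf > PhCH₂–OClO₃ > PhCH₂–OH₂⁺ > PhCH₂–OC(O)C₆H₄NO₂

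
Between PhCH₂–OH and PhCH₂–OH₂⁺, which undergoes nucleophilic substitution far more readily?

PhCH₂–OH₂⁺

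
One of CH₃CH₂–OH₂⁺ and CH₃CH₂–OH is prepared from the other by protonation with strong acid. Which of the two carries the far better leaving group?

CH₃CH₂–OH₂⁺

From CH₃CH₂–OH the departing group would be OH⁻ (pKₐ(H₂O) ≈ 15.7). Strong base; essentially never leaves without prior activation.
From CH₃CH₂–OH₂⁺ the leaving group is H₂O (pKₐ(H₃O⁺) ≈ -1.7). Neutral; leaves from a protonated alcohol (R–OH₂⁺).
Protonation with strong acid works by converting the leaving group from hydroxide to neutral water, making CH₃CH₂–OH₂⁺ enormously more reactive.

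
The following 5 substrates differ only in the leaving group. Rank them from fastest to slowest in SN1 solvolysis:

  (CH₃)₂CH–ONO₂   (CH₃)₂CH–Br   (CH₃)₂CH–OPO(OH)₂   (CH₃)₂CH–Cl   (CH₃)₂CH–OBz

Identical carbon frameworks mean the comparison reduces to leaving-group quality.
The more stable X⁻ (or X) is on its own — i.e. the weaker a base it is — the better a leaving group it makes.
(CH₃)₂CH–Br loses Br⁻: pKₐ(HBr) ≈ -9
(CH₃)₂CH–Cl loses Cl⁻: pKₐ(HCl) ≈ -7
(CH₃)₂CH–ONO₂ loses NO₃⁻: pKₐ(HNO₃) ≈ -1.3
(CH₃)₂CH–OPO(OH)₂ loses H₂PO₄⁻: pKₐ(H₃PO₄) ≈ 2.1
(CH₃)₂CH–OBz loses PhCOO⁻: pKₐ(C₆H₅COOH) ≈ 4.2

(CH₃)₂CH–Br > (CH₃)₂CH–Cl > (CH₃)₂CH–ONO₂ > (CH₃)₂CH–OPO(OH)₂ > (CH₃)₂CH–OBz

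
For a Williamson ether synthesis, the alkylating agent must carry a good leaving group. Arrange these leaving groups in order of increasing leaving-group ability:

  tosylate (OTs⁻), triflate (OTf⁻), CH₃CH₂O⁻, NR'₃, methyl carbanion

The more stable X⁻ (or X) is on its own — i.e. the weaker a base it is — the better a leaving group it makes.
triflate (OTf⁻): pKₐ(CF₃SO₃H (triflic acid)) ≈ -14 — charge spread over three oxygens and a CF₃ group; the premier leaving group in synthesis
tosylate (OTs⁻): pKₐ(p-CH₃C₆H₄SO₃H (TsOH)) ≈ -2.8
NR'₃: pKₐ(R'₃NH⁺) ≈ 10.7
CH₃CH₂O⁻: pKₐ(CH₃CH₂OH) ≈ 16 — strong base; alkoxides do not leave unassisted
methyl carbanion: pKₐ(CH₄) ≈ 48
The question asks for worst first, so the sequence is read in increasing leaving-group ability.

methyl carbanion < CH₃CH₂O⁻ < NR'₃ < tosylate (OTs⁻) < triflate (OTf⁻)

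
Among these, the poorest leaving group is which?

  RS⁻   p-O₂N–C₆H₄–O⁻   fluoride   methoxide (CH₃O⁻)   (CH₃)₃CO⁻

Rank by basicity of the departing species: weakest base leaves most easily.
fluoride: pKₐ(HF) ≈ 3.2
p-O₂N–C₆H₄–O⁻: pKₐ(p-nitrophenol) ≈ 7.2
RS⁻: pKₐ(RSH (a thiol)) ≈ 10.5
methoxide (CH₃O⁻): pKₐ(CH₃OH) ≈ 15.5
(CH₃)₃CO⁻: pKₐ(t-BuOH) ≈ 18

(CH₃)₃CO⁻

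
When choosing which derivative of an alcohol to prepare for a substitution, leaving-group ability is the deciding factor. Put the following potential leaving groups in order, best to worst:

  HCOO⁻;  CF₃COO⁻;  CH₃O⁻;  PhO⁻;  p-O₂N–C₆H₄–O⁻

CF₃COO⁻: pKₐ(CF₃COOH) ≈ 0.2
HCOO⁻: pKₐ(HCOOH) ≈ 3.8
p-O₂N–C₆H₄–O⁻: pKₐ(p-nitrophenol) ≈ 7.2
PhO⁻: pKₐ(C₆H₅OH (phenol)) ≈ 10
CH₃O⁻: pKₐ(CH₃OH) ≈ 15.5

CF₃COO⁻ > HCOO⁻ > p-O₂N–C₆H₄–O⁻ > PhO⁻ > CH₃O⁻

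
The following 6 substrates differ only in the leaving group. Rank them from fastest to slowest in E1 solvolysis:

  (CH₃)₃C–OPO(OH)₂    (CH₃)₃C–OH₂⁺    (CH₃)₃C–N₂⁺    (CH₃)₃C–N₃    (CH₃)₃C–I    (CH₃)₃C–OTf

(CH₃)₃C–N₂⁺ > (CH₃)₃C–OTf > (CH₃)₃C–I > (CH₃)₃C–OH₂⁺ > (CH₃)₃C–OPO(OH)₂ > (CH₃)₃C–N₃

With the same alkyl group throughout, only the leaving group differentiates the rates.
The more stable X⁻ (or X) is on its own — i.e. the weaker a base it is — the better a leaving group it makes.
(CH₃)₃C–N₂⁺ loses N₂: no meaningful conjugate acid; N₂ departs as an exceptionally stable neutral molecule
(CH₃)₃C–OTf loses OTf⁻: pKₐ(CF₃SO₃H (triflic acid)) ≈ -14
(CH₃)₃C–I loses I⁻: pKₐ(HI) ≈ -10
(CH₃)₃C–OH₂⁺ loses H₂O: pKₐ(H₃O⁺) ≈ -1.7
(CH₃)₃C–OPO(OH)₂ loses H₂PO₄⁻: pKₐ(H₃PO₄) ≈ 2.1
(CH₃)₃C–N₃ loses N₃⁻: pKₐ(HN₃) ≈ 4.7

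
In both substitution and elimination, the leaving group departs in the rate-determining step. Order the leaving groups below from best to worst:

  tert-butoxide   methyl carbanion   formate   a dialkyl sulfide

The more stable X⁻ (or X) is on its own — i.e. the weaker a base it is — the better a leaving group it makes.
a dialkyl sulfide: pKₐ(R'₂SH⁺) ≈ -7
formate: pKₐ(HCOOH) ≈ 3.8
tert-butoxide: pKₐ(t-BuOH) ≈ 18
methyl carbanion: pKₐ(CH₄) ≈ 48

a dialkyl sulfide > formate > tert-butoxide > methyl carbanion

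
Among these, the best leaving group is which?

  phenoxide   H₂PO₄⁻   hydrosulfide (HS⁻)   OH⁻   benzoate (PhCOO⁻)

H₂PO₄⁻

Leaving-group ability tracks the stability of the departed species; conjugate-acid pKₐ is the usual yardstick (lower pKₐ → better LG).
H₂PO₄⁻: pKₐ(H₃PO₄) ≈ 2.1
benzoate (PhCOO⁻): pKₐ(C₆H₅COOH) ≈ 4.2
hydrosulfide (HS⁻): pKₐ(H₂S) ≈ 7
phenoxide: pKₐ(C₆H₅OH (phenol)) ≈ 10
OH⁻: pKₐ(H₂O) ≈ 15.7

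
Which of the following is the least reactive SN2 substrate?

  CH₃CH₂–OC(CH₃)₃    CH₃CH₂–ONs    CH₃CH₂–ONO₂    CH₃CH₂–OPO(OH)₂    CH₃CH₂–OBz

Same R in every case — rank the leaving groups.
Rank by basicity of the departing species: weakest base leaves most easily.
CH₃CH₂–ONs loses ONs⁻: pKₐ(p-O₂NC₆H₄SO₃H) ≈ -3.5
CH₃CH₂–ONO₂ loses NO₃⁻: pKₐ(HNO₃) ≈ -1.3
CH₃CH₂–OPO(OH)₂ loses H₂PO₄⁻: pKₐ(H₃PO₄) ≈ 2.1
CH₃CH₂–OBz loses PhCOO⁻: pKₐ(C₆H₅COOH) ≈ 4.2
CH₃CH₂–OC(CH₃)₃ loses (CH₃)₃CO⁻: pKₐ(t-BuOH) ≈ 18

CH₃CH₂–OC(CH₃)₃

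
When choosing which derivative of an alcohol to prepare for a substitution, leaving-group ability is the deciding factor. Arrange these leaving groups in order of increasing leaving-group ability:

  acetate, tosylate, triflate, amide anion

triflate: pKₐ(CF₃SO₃H (triflic acid)) ≈ -14
tosylate: pKₐ(p-CH₃C₆H₄SO₃H (TsOH)) ≈ -2.8
acetate: pKₐ(CH₃COOH) ≈ 4.8
amide anion: pKₐ(NH₃) ≈ 38
The question asks for worst first, so the sequence is read in increasing leaving-group ability.

amide anion < acetate < tosylate < triflate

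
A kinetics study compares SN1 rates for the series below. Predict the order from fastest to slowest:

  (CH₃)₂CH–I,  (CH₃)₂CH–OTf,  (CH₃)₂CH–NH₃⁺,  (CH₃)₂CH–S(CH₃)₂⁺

(CH₃)₂CH–OTf > (CH₃)₂CH–I > (CH₃)₂CH–S(CH₃)₂⁺ > (CH₃)₂CH–NH₃⁺

Identical carbon frameworks mean the comparison reduces to leaving-group quality.
A good leaving group is a weak base: the lower the pKₐ of its conjugate acid, the more readily it departs.
(CH₃)₂CH–OTf loses OTf⁻: pKₐ(CF₃SO₃H (triflic acid)) ≈ -14
(CH₃)₂CH–I loses I⁻: pKₐ(HI) ≈ -10
(CH₃)₂CH–S(CH₃)₂⁺ loses SR'₂: pKₐ(R'₂SH⁺) ≈ -7
(CH₃)₂CH–NH₃⁺ loses NH₃: pKₐ(NH₄⁺) ≈ 9.2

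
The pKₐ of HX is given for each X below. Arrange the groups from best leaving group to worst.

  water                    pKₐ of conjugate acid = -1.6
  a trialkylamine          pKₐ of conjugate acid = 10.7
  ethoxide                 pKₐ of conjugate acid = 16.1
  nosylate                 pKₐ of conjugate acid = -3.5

nosylate > water > a trialkylamine > ethoxide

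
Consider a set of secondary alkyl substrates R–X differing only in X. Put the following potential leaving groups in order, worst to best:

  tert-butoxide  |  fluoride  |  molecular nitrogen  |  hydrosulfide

tert-butoxide < hydrosulfide < fluoride < molecular nitrogen

The more stable X⁻ (or X) is on its own — i.e. the weaker a base it is — the better a leaving group it makes.
molecular nitrogen: no meaningful conjugate acid; N₂ departs as an exceptionally stable neutral molecule
fluoride: pKₐ(HF) ≈ 3.2
hydrosulfide: pKₐ(H₂S) ≈ 7
tert-butoxide: pKₐ(t-BuOH) ≈ 18
Reversing gives the worst-to-best order requested.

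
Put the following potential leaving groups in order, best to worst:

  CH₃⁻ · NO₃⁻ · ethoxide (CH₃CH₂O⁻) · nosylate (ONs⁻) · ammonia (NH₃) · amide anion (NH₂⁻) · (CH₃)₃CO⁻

nosylate (ONs⁻): pKₐ(p-O₂NC₆H₄SO₃H) ≈ -3.5
NO₃⁻: pKₐ(HNO₃) ≈ -1.3 — resonance-delocalised over three oxygens
ammonia (NH₃): pKₐ(NH₄⁺) ≈ 9.2 — neutral but moderately basic; leaves from R–NH₃⁺
ethoxide (CH₃CH₂O⁻): pKₐ(CH₃CH₂OH) ≈ 16 — strong base; alkoxides do not leave unassisted
(CH₃)₃CO⁻: pKₐ(t-BuOH) ≈ 18 — bulky, strongly basic alkoxide
amide anion (NH₂⁻): pKₐ(NH₃) ≈ 38
CH₃⁻: pKₐ(CH₄) ≈ 48 — unstabilised carbanion; the worst conceivable leaving group

nosylate (ONs⁻) > NO₃⁻ > ammonia (NH₃) > ethoxide (CH₃CH₂O⁻) > (CH₃)₃CO⁻ > amide anion (NH₂⁻) > CH₃⁻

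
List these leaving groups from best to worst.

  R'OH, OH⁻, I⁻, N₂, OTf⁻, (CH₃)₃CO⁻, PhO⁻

N₂ > OTf⁻ > I⁻ > R'OH > PhO⁻ > OH⁻ > (CH₃)₃CO⁻

Leaving-group ability tracks the stability of the departed species; conjugate-acid pKₐ is the usual yardstick (lower pKₐ → better LG).
N₂: no meaningful conjugate acid; N₂ departs as an exceptionally stable neutral molecule
OTf⁻: pKₐ(CF₃SO₃H (triflic acid)) ≈ -14
I⁻: pKₐ(HI) ≈ -10 — large, highly polarisable; very weak base
R'OH: pKₐ(R'OH₂⁺) ≈ -2.4
PhO⁻: pKₐ(C₆H₅OH (phenol)) ≈ 10
OH⁻: pKₐ(H₂O) ≈ 15.7
(CH₃)₃CO⁻: pKₐ(t-BuOH) ≈ 18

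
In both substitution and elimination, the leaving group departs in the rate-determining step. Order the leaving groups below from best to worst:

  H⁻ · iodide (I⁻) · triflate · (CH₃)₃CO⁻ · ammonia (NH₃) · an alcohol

triflate > iodide (I⁻) > an alcohol > ammonia (NH₃) > (CH₃)₃CO⁻ > H⁻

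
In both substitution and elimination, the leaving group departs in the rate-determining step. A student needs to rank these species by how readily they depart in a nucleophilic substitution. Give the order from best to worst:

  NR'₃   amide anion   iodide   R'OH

iodide: pKₐ(HI) ≈ -10
R'OH: pKₐ(R'OH₂⁺) ≈ -2.4
NR'₃: pKₐ(R'₃NH⁺) ≈ 10.7
amide anion: pKₐ(NH₃) ≈ 38

iodide > R'OH > NR'₃ > amide anion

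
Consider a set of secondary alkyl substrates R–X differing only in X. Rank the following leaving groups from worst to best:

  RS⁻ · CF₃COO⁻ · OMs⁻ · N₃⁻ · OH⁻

OH⁻ < RS⁻ < N₃⁻ < CF₃COO⁻ < OMs⁻

Rank by basicity of the departing species: weakest base leaves most easily.
OMs⁻: pKₐ(CH₃SO₃H (MsOH)) ≈ -1.9 — resonance-delocalised alkanesulfonate
CF₃COO⁻: pKₐ(CF₃COOH) ≈ 0.2
N₃⁻: pKₐ(HN₃) ≈ 4.7 — linear, resonance-stabilised
RS⁻: pKₐ(RSH (a thiol)) ≈ 10.5 — moderately basic; rarely leaves without activation
OH⁻: pKₐ(H₂O) ≈ 15.7 — strong base; essentially never leaves without prior activation
Reversing gives the worst-to-best order requested.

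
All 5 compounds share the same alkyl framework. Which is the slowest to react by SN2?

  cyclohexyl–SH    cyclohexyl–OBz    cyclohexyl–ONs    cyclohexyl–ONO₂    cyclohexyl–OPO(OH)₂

cyclohexyl–SH

The skeletons are identical, so relative rate is governed entirely by leaving-group ability.
A good leaving group is a weak base: the lower the pKₐ of its conjugate acid, the more readily it departs.
cyclohexyl–ONs loses ONs⁻: pKₐ(p-O₂NC₆H₄SO₃H) ≈ -3.5
cyclohexyl–ONO₂ loses NO₃⁻: pKₐ(HNO₃) ≈ -1.3
cyclohexyl–OPO(OH)₂ loses H₂PO₄⁻: pKₐ(H₃PO₄) ≈ 2.1
cyclohexyl–OBz loses PhCOO⁻: pKₐ(C₆H₅COOH) ≈ 4.2
cyclohexyl–SH loses HS⁻: pKₐ(H₂S) ≈ 7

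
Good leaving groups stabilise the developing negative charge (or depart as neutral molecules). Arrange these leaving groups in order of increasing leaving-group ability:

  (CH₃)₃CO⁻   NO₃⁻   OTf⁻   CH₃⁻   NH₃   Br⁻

CH₃⁻ < (CH₃)₃CO⁻ < NH₃ < NO₃⁻ < Br⁻ < OTf⁻

A good leaving group is a weak base: the lower the pKₐ of its conjugate acid, the more readily it departs.
OTf⁻: pKₐ(CF₃SO₃H (triflic acid)) ≈ -14
Br⁻: pKₐ(HBr) ≈ -9
NO₃⁻: pKₐ(HNO₃) ≈ -1.3
NH₃: pKₐ(NH₄⁺) ≈ 9.2
(CH₃)₃CO⁻: pKₐ(t-BuOH) ≈ 18
CH₃⁻: pKₐ(CH₄) ≈ 48
Reversing gives the worst-to-best order requested.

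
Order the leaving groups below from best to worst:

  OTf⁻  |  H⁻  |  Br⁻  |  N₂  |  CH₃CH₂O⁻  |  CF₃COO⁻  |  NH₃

N₂ > OTf⁻ > Br⁻ > CF₃COO⁻ > NH₃ > CH₃CH₂O⁻ > H⁻

The more stable X⁻ (or X) is on its own — i.e. the weaker a base it is — the better a leaving group it makes.
N₂: no meaningful conjugate acid; N₂ departs as an exceptionally stable neutral molecule
OTf⁻: pKₐ(CF₃SO₃H (triflic acid)) ≈ -14
Br⁻: pKₐ(HBr) ≈ -9
CF₃COO⁻: pKₐ(CF₃COOH) ≈ 0.2
NH₃: pKₐ(NH₄⁺) ≈ 9.2
CH₃CH₂O⁻: pKₐ(CH₃CH₂OH) ≈ 16
H⁻: pKₐ(H₂) ≈ 36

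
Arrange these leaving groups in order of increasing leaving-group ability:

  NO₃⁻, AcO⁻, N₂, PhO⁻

N₂: no meaningful conjugate acid; N₂ departs as an exceptionally stable neutral molecule
NO₃⁻: pKₐ(HNO₃) ≈ -1.3
AcO⁻: pKₐ(CH₃COOH) ≈ 4.8
PhO⁻: pKₐ(C₆H₅OH (phenol)) ≈ 10
Listed from poorest to best leaving group as asked.

PhO⁻ < AcO⁻ < NO₃⁻ < N₂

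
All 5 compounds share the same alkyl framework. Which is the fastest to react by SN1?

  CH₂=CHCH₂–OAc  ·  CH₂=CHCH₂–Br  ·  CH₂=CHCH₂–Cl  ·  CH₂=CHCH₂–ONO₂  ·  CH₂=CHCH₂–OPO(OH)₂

Same R in every case — rank the leaving groups.
A good leaving group is a weak base: the lower the pKₐ of its conjugate acid, the more readily it departs.
CH₂=CHCH₂–Br loses Br⁻: pKₐ(HBr) ≈ -9
CH₂=CHCH₂–Cl loses Cl⁻: pKₐ(HCl) ≈ -7
CH₂=CHCH₂–ONO₂ loses NO₃⁻: pKₐ(HNO₃) ≈ -1.3
CH₂=CHCH₂–OPO(OH)₂ loses H₂PO₄⁻: pKₐ(H₃PO₄) ≈ 2.1
CH₂=CHCH₂–OAc loses AcO⁻: pKₐ(CH₃COOH) ≈ 4.8

CH₂=CHCH₂–Br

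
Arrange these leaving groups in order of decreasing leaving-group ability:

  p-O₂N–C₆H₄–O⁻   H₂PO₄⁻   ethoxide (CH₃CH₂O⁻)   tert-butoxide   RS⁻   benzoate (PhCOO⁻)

The more stable X⁻ (or X) is on its own — i.e. the weaker a base it is — the better a leaving group it makes.
H₂PO₄⁻: pKₐ(H₃PO₄) ≈ 2.1
benzoate (PhCOO⁻): pKₐ(C₆H₅COOH) ≈ 4.2 — aryl carboxylate
p-O₂N–C₆H₄–O⁻: pKₐ(p-nitrophenol) ≈ 7.2 — nitro group delocalises the charge; the classic chromogenic LG
RS⁻: pKₐ(RSH (a thiol)) ≈ 10.5 — moderately basic; rarely leaves without activation
ethoxide (CH₃CH₂O⁻): pKₐ(CH₃CH₂OH) ≈ 16 — strong base; alkoxides do not leave unassisted
tert-butoxide: pKₐ(t-BuOH) ≈ 18

H₂PO₄⁻ > benzoate (PhCOO⁻) > p-O₂N–C₆H₄–O⁻ > RS⁻ > ethoxide (CH₃CH₂O⁻) > tert-butoxide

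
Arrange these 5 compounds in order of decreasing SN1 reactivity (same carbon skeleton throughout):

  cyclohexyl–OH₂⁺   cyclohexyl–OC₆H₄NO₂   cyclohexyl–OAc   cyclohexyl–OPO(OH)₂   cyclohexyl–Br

cyclohexyl–Br > cyclohexyl–OH₂⁺ > cyclohexyl–OPO(OH)₂ > cyclohexyl–OAc > cyclohexyl–OC₆H₄NO₂

Same R in every case — rank the leaving groups.
Leaving-group ability tracks the stability of the departed species; conjugate-acid pKₐ is the usual yardstick (lower pKₐ → better LG).
cyclohexyl–Br loses Br⁻: pKₐ(HBr) ≈ -9
cyclohexyl–OH₂⁺ loses H₂O: pKₐ(H₃O⁺) ≈ -1.7
cyclohexyl–OPO(OH)₂ loses H₂PO₄⁻: pKₐ(H₃PO₄) ≈ 2.1
cyclohexyl–OAc loses AcO⁻: pKₐ(CH₃COOH) ≈ 4.8
cyclohexyl–OC₆H₄NO₂ loses p-O₂N–C₆H₄–O⁻: pKₐ(p-nitrophenol) ≈ 7.2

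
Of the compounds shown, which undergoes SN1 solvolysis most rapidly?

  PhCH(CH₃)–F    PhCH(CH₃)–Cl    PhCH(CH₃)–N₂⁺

PhCH(CH₃)–N₂⁺

Same R in every case — rank the leaving groups.
A good leaving group is a weak base: the lower the pKₐ of its conjugate acid, the more readily it departs.
PhCH(CH₃)–N₂⁺ loses N₂: no meaningful conjugate acid; N₂ departs as an exceptionally stable neutral molecule
PhCH(CH₃)–Cl loses Cl⁻: pKₐ(HCl) ≈ -7
PhCH(CH₃)–F loses F⁻: pKₐ(HF) ≈ 3.2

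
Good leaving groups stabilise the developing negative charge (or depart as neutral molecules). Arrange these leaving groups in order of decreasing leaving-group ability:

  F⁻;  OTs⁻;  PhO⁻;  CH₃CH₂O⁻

OTs⁻: pKₐ(p-CH₃C₆H₄SO₃H (TsOH)) ≈ -2.8
F⁻: pKₐ(HF) ≈ 3.2 — small and strongly basic; the poor halide leaving group
PhO⁻: pKₐ(C₆H₅OH (phenol)) ≈ 10
CH₃CH₂O⁻: pKₐ(CH₃CH₂OH) ≈ 16 — strong base; alkoxides do not leave unassisted

OTs⁻ > F⁻ > PhO⁻ > CH₃CH₂O⁻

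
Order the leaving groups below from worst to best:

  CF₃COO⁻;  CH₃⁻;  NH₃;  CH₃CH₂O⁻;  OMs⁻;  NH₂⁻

Leaving-group ability tracks the stability of the departed species; conjugate-acid pKₐ is the usual yardstick (lower pKₐ → better LG).
OMs⁻: pKₐ(CH₃SO₃H (MsOH)) ≈ -1.9 — resonance-delocalised alkanesulfonate
CF₃COO⁻: pKₐ(CF₃COOH) ≈ 0.2 — strongly electron-withdrawing CF₃ stabilises the carboxylate
NH₃: pKₐ(NH₄⁺) ≈ 9.2
CH₃CH₂O⁻: pKₐ(CH₃CH₂OH) ≈ 16 — strong base; alkoxides do not leave unassisted
NH₂⁻: pKₐ(NH₃) ≈ 38
CH₃⁻: pKₐ(CH₄) ≈ 48
The question asks for worst first, so the sequence is read in increasing leaving-group ability.

CH₃⁻ < NH₂⁻ < CH₃CH₂O⁻ < NH₃ < CF₃COO⁻ < OMs⁻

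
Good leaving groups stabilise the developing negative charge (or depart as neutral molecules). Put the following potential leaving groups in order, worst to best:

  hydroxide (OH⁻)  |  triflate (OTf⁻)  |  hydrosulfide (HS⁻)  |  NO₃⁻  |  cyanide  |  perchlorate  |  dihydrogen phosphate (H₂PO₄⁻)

Rank by basicity of the departing species: weakest base leaves most easily.
triflate (OTf⁻): pKₐ(CF₃SO₃H (triflic acid)) ≈ -14 — charge spread over three oxygens and a CF₃ group; the premier leaving group in synthesis
perchlorate: pKₐ(HClO₄) ≈ -10 — extremely weak base; rarely used for safety reasons
NO₃⁻: pKₐ(HNO₃) ≈ -1.3 — resonance-delocalised over three oxygens
dihydrogen phosphate (H₂PO₄⁻): pKₐ(H₃PO₄) ≈ 2.1 — moderate base; biological leaving group after further activation
hydrosulfide (HS⁻): pKₐ(H₂S) ≈ 7
cyanide: pKₐ(HCN) ≈ 9.2 — sp carbon stabilises the charge somewhat, but still a poor LG
hydroxide (OH⁻): pKₐ(H₂O) ≈ 15.7
Reversing gives the worst-to-best order requested.

hydroxide (OH⁻) < cyanide < hydrosulfide (HS⁻) < dihydrogen phosphate (H₂PO₄⁻) < NO₃⁻ < perchlorate < triflate (OTf⁻)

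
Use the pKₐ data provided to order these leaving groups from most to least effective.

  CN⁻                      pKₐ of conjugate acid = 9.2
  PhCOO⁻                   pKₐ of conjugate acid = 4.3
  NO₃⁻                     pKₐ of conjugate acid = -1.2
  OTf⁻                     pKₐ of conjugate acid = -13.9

OTf⁻ > NO₃⁻ > PhCOO⁻ > CN⁻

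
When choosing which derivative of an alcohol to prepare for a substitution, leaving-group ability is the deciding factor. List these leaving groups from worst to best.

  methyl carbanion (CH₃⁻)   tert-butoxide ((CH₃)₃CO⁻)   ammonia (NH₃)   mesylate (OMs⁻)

Leaving-group ability tracks the stability of the departed species; conjugate-acid pKₐ is the usual yardstick (lower pKₐ → better LG).
mesylate (OMs⁻): pKₐ(CH₃SO₃H (MsOH)) ≈ -1.9 — resonance-delocalised alkanesulfonate
ammonia (NH₃): pKₐ(NH₄⁺) ≈ 9.2 — neutral but moderately basic; leaves from R–NH₃⁺
tert-butoxide ((CH₃)₃CO⁻): pKₐ(t-BuOH) ≈ 18
methyl carbanion (CH₃⁻): pKₐ(CH₄) ≈ 48 — unstabilised carbanion; the worst conceivable leaving group
Listed from poorest to best leaving group as asked.

methyl carbanion (CH₃⁻) < tert-butoxide ((CH₃)₃CO⁻) < ammonia (NH₃) < mesylate (OMs⁻)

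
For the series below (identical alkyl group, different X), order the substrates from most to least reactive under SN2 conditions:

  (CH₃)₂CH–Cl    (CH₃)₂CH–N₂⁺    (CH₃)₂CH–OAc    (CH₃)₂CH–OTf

With the same alkyl group throughout, only the leaving group differentiates the rates.
Rank by basicity of the departing species: weakest base leaves most easily.
(CH₃)₂CH–N₂⁺ loses N₂: no meaningful conjugate acid; N₂ departs as an exceptionally stable neutral molecule
(CH₃)₂CH–OTf loses OTf⁻: pKₐ(CF₃SO₃H (triflic acid)) ≈ -14
(CH₃)₂CH–Cl loses Cl⁻: pKₐ(HCl) ≈ -7
(CH₃)₂CH–OAc loses AcO⁻: pKₐ(CH₃COOH) ≈ 4.8

(CH₃)₂CH–N₂⁺ > (CH₃)₂CH–OTf > (CH₃)₂CH–Cl > (CH₃)₂CH–OAc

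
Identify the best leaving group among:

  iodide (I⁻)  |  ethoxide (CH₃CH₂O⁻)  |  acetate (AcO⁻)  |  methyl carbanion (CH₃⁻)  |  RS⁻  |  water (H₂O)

iodide (I⁻)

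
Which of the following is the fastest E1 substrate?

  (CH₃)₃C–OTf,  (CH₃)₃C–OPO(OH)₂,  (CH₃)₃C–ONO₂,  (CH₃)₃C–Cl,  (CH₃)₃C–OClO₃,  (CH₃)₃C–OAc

(CH₃)₃C–OTf

With the same alkyl group throughout, only the leaving group differentiates the rates.
Leaving-group ability tracks the stability of the departed species; conjugate-acid pKₐ is the usual yardstick (lower pKₐ → better LG).
(CH₃)₃C–OTf loses OTf⁻: pKₐ(CF₃SO₃H (triflic acid)) ≈ -14
(CH₃)₃C–OClO₃ loses ClO₄⁻: pKₐ(HClO₄) ≈ -10
(CH₃)₃C–Cl loses Cl⁻: pKₐ(HCl) ≈ -7
(CH₃)₃C–ONO₂ loses NO₃⁻: pKₐ(HNO₃) ≈ -1.3
(CH₃)₃C–OPO(OH)₂ loses H₂PO₄⁻: pKₐ(H₃PO₄) ≈ 2.1
(CH₃)₃C–OAc loses AcO⁻: pKₐ(CH₃COOH) ≈ 4.8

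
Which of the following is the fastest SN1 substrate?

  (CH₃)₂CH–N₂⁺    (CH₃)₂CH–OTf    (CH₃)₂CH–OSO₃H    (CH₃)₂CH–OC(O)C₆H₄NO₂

(CH₃)₂CH–N₂⁺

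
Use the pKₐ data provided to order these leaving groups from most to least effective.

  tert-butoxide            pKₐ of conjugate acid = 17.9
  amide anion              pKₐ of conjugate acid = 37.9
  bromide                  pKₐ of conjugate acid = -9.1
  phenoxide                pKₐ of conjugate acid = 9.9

Lower conjugate-acid pKₐ ⇒ weaker base ⇒ better leaving group.
Sorting by the given values: bromide (-9.1), phenoxide (9.9), tert-butoxide (17.9), amide anion (37.9).

bromide > phenoxide > tert-butoxide > amide anion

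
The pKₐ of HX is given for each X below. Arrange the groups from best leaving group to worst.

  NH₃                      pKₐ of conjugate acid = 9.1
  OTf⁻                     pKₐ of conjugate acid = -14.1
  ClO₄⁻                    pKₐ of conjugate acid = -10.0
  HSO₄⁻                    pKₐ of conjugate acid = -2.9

OTf⁻ > ClO₄⁻ > HSO₄⁻ > NH₃

Lower conjugate-acid pKₐ ⇒ weaker base ⇒ better leaving group.
Sorting by the given values: OTf⁻ (-14.1), ClO₄⁻ (-10.0), HSO₄⁻ (-2.9), NH₃ (9.1).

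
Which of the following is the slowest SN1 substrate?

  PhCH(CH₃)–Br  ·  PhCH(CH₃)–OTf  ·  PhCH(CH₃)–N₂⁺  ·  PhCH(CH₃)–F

PhCH(CH₃)–F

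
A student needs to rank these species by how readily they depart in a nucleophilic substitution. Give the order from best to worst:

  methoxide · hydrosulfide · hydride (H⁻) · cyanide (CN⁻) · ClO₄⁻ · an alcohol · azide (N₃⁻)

ClO₄⁻ > an alcohol > azide (N₃⁻) > hydrosulfide > cyanide (CN⁻) > methoxide > hydride (H⁻)

A good leaving group is a weak base: the lower the pKₐ of its conjugate acid, the more readily it departs.
ClO₄⁻: pKₐ(HClO₄) ≈ -10
an alcohol: pKₐ(R'OH₂⁺) ≈ -2.4
azide (N₃⁻): pKₐ(HN₃) ≈ 4.7
hydrosulfide: pKₐ(H₂S) ≈ 7
cyanide (CN⁻): pKₐ(HCN) ≈ 9.2
methoxide: pKₐ(CH₃OH) ≈ 15.5
hydride (H⁻): pKₐ(H₂) ≈ 36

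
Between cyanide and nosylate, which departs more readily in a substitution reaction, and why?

nosylate is the better leaving group.
pKₐ(p-O₂NC₆H₄SO₃H) ≈ -3.5 versus pKₐ(HCN) ≈ 9.2: nosylate is the much weaker base.
P-nitro group further stabilises the sulfonate.

nosylate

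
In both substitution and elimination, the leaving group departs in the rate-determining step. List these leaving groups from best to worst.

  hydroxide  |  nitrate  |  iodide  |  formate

Rank by basicity of the departing species: weakest base leaves most easily.
iodide: pKₐ(HI) ≈ -10
nitrate: pKₐ(HNO₃) ≈ -1.3
formate: pKₐ(HCOOH) ≈ 3.8
hydroxide: pKₐ(H₂O) ≈ 15.7

iodide > nitrate > formate > hydroxide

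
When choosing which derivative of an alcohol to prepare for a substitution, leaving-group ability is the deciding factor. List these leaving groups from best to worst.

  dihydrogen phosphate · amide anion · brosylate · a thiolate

Rank by basicity of the departing species: weakest base leaves most easily.
brosylate: pKₐ(p-BrC₆H₄SO₃H) ≈ -2.8 — arenesulfonate with a p-bromo substituent
dihydrogen phosphate: pKₐ(H₃PO₄) ≈ 2.1 — moderate base; biological leaving group after further activation
a thiolate: pKₐ(RSH (a thiol)) ≈ 10.5 — moderately basic; rarely leaves without activation
amide anion: pKₐ(NH₃) ≈ 38 — extremely strong base; never a leaving group

brosylate > dihydrogen phosphate > a thiolate > amide anion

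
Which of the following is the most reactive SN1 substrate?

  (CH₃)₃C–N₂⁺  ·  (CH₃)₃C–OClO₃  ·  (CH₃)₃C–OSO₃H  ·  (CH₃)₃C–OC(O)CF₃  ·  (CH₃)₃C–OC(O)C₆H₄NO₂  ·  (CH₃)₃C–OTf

(CH₃)₃C–N₂⁺

Identical carbon frameworks mean the comparison reduces to leaving-group quality.
Leaving-group ability tracks the stability of the departed species; conjugate-acid pKₐ is the usual yardstick (lower pKₐ → better LG).
(CH₃)₃C–N₂⁺ loses N₂: no meaningful conjugate acid; N₂ departs as an exceptionally stable neutral molecule
(CH₃)₃C–OTf loses OTf⁻: pKₐ(CF₃SO₃H (triflic acid)) ≈ -14
(CH₃)₃C–OClO₃ loses ClO₄⁻: pKₐ(HClO₄) ≈ -10
(CH₃)₃C–OSO₃H loses HSO₄⁻: pKₐ(H₂SO₄) ≈ -3
(CH₃)₃C–OC(O)CF₃ loses CF₃COO⁻: pKₐ(CF₃COOH) ≈ 0.2
(CH₃)₃C–OC(O)C₆H₄NO₂ loses p-O₂N–C₆H₄–COO⁻: pKₐ(p-nitrobenzoic acid) ≈ 3.4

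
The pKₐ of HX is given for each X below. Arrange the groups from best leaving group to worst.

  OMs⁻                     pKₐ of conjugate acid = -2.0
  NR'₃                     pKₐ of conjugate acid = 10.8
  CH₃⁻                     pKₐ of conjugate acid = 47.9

OMs⁻ > NR'₃ > CH₃⁻

Lower conjugate-acid pKₐ ⇒ weaker base ⇒ better leaving group.
Sorting by the given values: OMs⁻ (-2.0), NR'₃ (10.8), CH₃⁻ (47.9).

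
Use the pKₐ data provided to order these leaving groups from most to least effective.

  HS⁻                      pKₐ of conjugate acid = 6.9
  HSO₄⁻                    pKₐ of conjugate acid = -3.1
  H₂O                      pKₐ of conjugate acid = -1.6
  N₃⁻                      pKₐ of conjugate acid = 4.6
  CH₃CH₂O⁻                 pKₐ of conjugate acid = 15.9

Lower conjugate-acid pKₐ ⇒ weaker base ⇒ better leaving group.
Sorting by the given values: HSO₄⁻ (-3.1), H₂O (-1.6), N₃⁻ (4.6), HS⁻ (6.9), CH₃CH₂O⁻ (15.9).

HSO₄⁻ > H₂O > N₃⁻ > HS⁻ > CH₃CH₂O⁻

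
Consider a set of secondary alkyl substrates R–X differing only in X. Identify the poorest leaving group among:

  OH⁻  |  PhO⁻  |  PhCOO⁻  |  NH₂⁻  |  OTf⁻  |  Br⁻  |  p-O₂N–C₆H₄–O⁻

NH₂⁻

OTf⁻: pKₐ(CF₃SO₃H (triflic acid)) ≈ -14
Br⁻: pKₐ(HBr) ≈ -9
PhCOO⁻: pKₐ(C₆H₅COOH) ≈ 4.2
p-O₂N–C₆H₄–O⁻: pKₐ(p-nitrophenol) ≈ 7.2
PhO⁻: pKₐ(C₆H₅OH (phenol)) ≈ 10
OH⁻: pKₐ(H₂O) ≈ 15.7
NH₂⁻: pKₐ(NH₃) ≈ 38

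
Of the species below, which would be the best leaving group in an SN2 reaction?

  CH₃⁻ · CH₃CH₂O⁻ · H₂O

Rank by basicity of the departing species: weakest base leaves most easily.
H₂O: pKₐ(H₃O⁺) ≈ -1.7
CH₃CH₂O⁻: pKₐ(CH₃CH₂OH) ≈ 16
CH₃⁻: pKₐ(CH₄) ≈ 48

H₂O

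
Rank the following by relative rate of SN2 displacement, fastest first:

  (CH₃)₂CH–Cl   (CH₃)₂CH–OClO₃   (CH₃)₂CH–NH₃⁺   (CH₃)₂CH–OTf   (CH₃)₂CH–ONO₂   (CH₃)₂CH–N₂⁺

With the same alkyl group throughout, only the leaving group differentiates the rates.
A good leaving group is a weak base: the lower the pKₐ of its conjugate acid, the more readily it departs.
(CH₃)₂CH–N₂⁺ loses N₂: no meaningful conjugate acid; N₂ departs as an exceptionally stable neutral molecule
(CH₃)₂CH–OTf loses OTf⁻: pKₐ(CF₃SO₃H (triflic acid)) ≈ -14
(CH₃)₂CH–OClO₃ loses ClO₄⁻: pKₐ(HClO₄) ≈ -10
(CH₃)₂CH–Cl loses Cl⁻: pKₐ(HCl) ≈ -7
(CH₃)₂CH–ONO₂ loses NO₃⁻: pKₐ(HNO₃) ≈ -1.3
(CH₃)₂CH–NH₃⁺ loses NH₃: pKₐ(NH₄⁺) ≈ 9.2

(CH₃)₂CH–N₂⁺ > (CH₃)₂CH–OTf > (CH₃)₂CH–OClO₃ > (CH₃)₂CH–Cl > (CH₃)₂CH–ONO₂ > (CH₃)₂CH–NH₃⁺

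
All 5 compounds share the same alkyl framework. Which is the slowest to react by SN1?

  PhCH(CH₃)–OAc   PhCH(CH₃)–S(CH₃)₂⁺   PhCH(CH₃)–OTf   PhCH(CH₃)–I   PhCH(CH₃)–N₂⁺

PhCH(CH₃)–OAc

With the same alkyl group throughout, only the leaving group differentiates the rates.
Leaving-group ability tracks the stability of the departed species; conjugate-acid pKₐ is the usual yardstick (lower pKₐ → better LG).
PhCH(CH₃)–N₂⁺ loses N₂: no meaningful conjugate acid; N₂ departs as an exceptionally stable neutral molecule
PhCH(CH₃)–OTf loses OTf⁻: pKₐ(CF₃SO₃H (triflic acid)) ≈ -14
PhCH(CH₃)–I loses I⁻: pKₐ(HI) ≈ -10
PhCH(CH₃)–S(CH₃)₂⁺ loses SR'₂: pKₐ(R'₂SH⁺) ≈ -7
PhCH(CH₃)–OAc loses AcO⁻: pKₐ(CH₃COOH) ≈ 4.8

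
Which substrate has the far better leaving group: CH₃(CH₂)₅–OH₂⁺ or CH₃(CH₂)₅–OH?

CH₃(CH₂)₅–OH₂⁺

From CH₃(CH₂)₅–OH the departing group would be OH⁻ (pKₐ(H₂O) ≈ 15.7). Strong base; essentially never leaves without prior activation.
From CH₃(CH₂)₅–OH₂⁺ the leaving group is H₂O (pKₐ(H₃O⁺) ≈ -1.7). Neutral; leaves from a protonated alcohol (R–OH₂⁺).
(In practice CH₃(CH₂)₅–OH₂⁺ is made from CH₃(CH₂)₅–OH by protonation with strong acid, converting the leaving group from hydroxide to neutral water.)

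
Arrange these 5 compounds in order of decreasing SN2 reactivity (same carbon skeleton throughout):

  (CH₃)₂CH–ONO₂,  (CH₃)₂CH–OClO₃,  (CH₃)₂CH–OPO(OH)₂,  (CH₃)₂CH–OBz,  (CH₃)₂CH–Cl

Same R in every case — rank the leaving groups.
Rank by basicity of the departing species: weakest base leaves most easily.
(CH₃)₂CH–OClO₃ loses ClO₄⁻: pKₐ(HClO₄) ≈ -10
(CH₃)₂CH–Cl loses Cl⁻: pKₐ(HCl) ≈ -7
(CH₃)₂CH–ONO₂ loses NO₃⁻: pKₐ(HNO₃) ≈ -1.3
(CH₃)₂CH–OPO(OH)₂ loses H₂PO₄⁻: pKₐ(H₃PO₄) ≈ 2.1
(CH₃)₂CH–OBz loses PhCOO⁻: pKₐ(C₆H₅COOH) ≈ 4.2

(CH₃)₂CH–OClO₃ > (CH₃)₂CH–Cl > (CH₃)₂CH–ONO₂ > (CH₃)₂CH–OPO(OH)₂ > (CH₃)₂CH–OBz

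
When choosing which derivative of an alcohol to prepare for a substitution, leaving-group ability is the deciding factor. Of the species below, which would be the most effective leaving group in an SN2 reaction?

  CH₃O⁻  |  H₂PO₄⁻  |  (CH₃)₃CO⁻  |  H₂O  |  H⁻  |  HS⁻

H₂O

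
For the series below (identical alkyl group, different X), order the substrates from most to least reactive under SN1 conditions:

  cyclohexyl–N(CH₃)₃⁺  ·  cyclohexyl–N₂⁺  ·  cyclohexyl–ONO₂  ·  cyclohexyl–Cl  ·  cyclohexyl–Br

The skeletons are identical, so relative rate is governed entirely by leaving-group ability.
Leaving-group ability tracks the stability of the departed species; conjugate-acid pKₐ is the usual yardstick (lower pKₐ → better LG).
cyclohexyl–N₂⁺ loses N₂: no meaningful conjugate acid; N₂ departs as an exceptionally stable neutral molecule
cyclohexyl–Br loses Br⁻: pKₐ(HBr) ≈ -9
cyclohexyl–Cl loses Cl⁻: pKₐ(HCl) ≈ -7
cyclohexyl–ONO₂ loses NO₃⁻: pKₐ(HNO₃) ≈ -1.3
cyclohexyl–N(CH₃)₃⁺ loses NR'₃: pKₐ(R'₃NH⁺) ≈ 10.7

cyclohexyl–N₂⁺ > cyclohexyl–Br > cyclohexyl–Cl > cyclohexyl–ONO₂ > cyclohexyl–N(CH₃)₃⁺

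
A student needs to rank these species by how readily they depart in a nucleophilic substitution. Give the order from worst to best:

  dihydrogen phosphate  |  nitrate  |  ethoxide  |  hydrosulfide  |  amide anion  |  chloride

amide anion < ethoxide < hydrosulfide < dihydrogen phosphate < nitrate < chloride

chloride: pKₐ(HCl) ≈ -7
nitrate: pKₐ(HNO₃) ≈ -1.3
dihydrogen phosphate: pKₐ(H₃PO₄) ≈ 2.1
hydrosulfide: pKₐ(H₂S) ≈ 7
ethoxide: pKₐ(CH₃CH₂OH) ≈ 16
amide anion: pKₐ(NH₃) ≈ 38
Reversing gives the worst-to-best order requested.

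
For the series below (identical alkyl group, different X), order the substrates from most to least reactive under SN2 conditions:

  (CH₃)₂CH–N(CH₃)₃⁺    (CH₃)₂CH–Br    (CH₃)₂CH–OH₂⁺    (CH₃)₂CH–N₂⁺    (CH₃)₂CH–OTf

(CH₃)₂CH–N₂⁺ > (CH₃)₂CH–OTf > (CH₃)₂CH–Br > (CH₃)₂CH–OH₂⁺ > (CH₃)₂CH–N(CH₃)₃⁺

Identical carbon frameworks mean the comparison reduces to leaving-group quality.
Leaving-group ability tracks the stability of the departed species; conjugate-acid pKₐ is the usual yardstick (lower pKₐ → better LG).
(CH₃)₂CH–N₂⁺ loses N₂: no meaningful conjugate acid; N₂ departs as an exceptionally stable neutral molecule
(CH₃)₂CH–OTf loses OTf⁻: pKₐ(CF₃SO₃H (triflic acid)) ≈ -14
(CH₃)₂CH–Br loses Br⁻: pKₐ(HBr) ≈ -9
(CH₃)₂CH–OH₂⁺ loses H₂O: pKₐ(H₃O⁺) ≈ -1.7
(CH₃)₂CH–N(CH₃)₃⁺ loses NR'₃: pKₐ(R'₃NH⁺) ≈ 10.7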